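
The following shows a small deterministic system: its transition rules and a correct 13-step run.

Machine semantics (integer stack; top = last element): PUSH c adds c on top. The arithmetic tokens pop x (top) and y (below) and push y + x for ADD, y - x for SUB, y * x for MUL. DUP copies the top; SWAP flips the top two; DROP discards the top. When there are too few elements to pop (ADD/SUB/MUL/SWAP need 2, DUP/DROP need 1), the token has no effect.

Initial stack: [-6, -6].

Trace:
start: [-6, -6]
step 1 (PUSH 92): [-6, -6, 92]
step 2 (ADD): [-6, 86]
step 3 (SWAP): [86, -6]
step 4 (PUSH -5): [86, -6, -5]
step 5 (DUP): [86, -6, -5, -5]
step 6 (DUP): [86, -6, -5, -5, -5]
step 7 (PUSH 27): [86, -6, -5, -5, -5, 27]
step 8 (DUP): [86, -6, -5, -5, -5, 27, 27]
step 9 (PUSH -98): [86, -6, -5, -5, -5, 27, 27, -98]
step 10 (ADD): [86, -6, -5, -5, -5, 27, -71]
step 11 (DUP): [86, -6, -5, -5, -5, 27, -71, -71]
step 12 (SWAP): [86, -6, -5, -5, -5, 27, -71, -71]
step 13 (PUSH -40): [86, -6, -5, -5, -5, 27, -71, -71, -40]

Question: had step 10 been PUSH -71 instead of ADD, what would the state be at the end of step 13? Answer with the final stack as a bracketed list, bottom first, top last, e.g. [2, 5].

(re-executing from step 10 with the substitution; state before step 10: [86, -6, -5, -5, -5, 27, 27, -98])
step 10 (PUSH -71): [86, -6, -5, -5, -5, 27, 27, -98, -71]
step 11 (DUP): [86, -6, -5, -5, -5, 27, 27, -98, -71, -71]
step 12 (SWAP): [86, -6, -5, -5, -5, 27, 27, -98, -71, -71]
step 13 (PUSH -40): [86, -6, -5, -5, -5, 27, 27, -98, -71, -71, -40]

[86, -6, -5, -5, -5, 27, 27, -98, -71, -71, -40]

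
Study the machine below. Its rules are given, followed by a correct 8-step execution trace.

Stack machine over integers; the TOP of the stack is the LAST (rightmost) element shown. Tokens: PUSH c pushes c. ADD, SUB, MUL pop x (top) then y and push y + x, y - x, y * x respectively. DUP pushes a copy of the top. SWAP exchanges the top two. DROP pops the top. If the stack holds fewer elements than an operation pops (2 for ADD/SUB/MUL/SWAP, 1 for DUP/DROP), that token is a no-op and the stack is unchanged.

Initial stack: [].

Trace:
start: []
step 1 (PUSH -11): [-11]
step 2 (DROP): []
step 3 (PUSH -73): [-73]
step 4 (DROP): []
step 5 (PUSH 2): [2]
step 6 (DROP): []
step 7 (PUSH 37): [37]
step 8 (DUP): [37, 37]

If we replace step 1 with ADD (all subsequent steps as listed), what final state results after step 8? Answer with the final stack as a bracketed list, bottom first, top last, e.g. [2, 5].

[37, 37]

(re-executing from step 1 with the substitution; state before step 1: [])
step 1 (ADD): []
step 2 (DROP): []
step 3 (PUSH -73): [-73]
step 4 (DROP): []
step 5 (PUSH 2): [2]
step 6 (DROP): []
step 7 (PUSH 37): [37]
step 8 (DUP): [37, 37]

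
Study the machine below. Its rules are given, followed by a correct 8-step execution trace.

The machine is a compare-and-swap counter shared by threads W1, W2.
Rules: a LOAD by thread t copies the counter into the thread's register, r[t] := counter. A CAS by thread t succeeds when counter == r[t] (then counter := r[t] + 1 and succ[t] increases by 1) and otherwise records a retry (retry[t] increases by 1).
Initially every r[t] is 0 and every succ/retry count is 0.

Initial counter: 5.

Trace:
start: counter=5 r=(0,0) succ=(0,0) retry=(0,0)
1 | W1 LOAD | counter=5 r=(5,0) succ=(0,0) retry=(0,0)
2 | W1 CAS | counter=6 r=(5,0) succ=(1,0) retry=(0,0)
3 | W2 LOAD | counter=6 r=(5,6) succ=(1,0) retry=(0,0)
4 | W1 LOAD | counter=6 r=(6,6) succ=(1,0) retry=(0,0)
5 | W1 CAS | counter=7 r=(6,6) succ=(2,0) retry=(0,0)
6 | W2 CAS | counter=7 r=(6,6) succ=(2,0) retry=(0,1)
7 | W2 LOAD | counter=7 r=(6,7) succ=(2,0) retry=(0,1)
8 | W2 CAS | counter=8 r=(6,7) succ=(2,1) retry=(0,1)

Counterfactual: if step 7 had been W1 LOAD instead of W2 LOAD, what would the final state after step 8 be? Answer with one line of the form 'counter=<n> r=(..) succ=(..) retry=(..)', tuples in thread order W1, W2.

(re-executing from step 7 with the substitution; state before step 7: counter=7 r=(6,6) succ=(2,0) retry=(0,1))
7 | W1 LOAD | counter=7 r=(7,6) succ=(2,0) retry=(0,1)
8 | W2 CAS | counter=7 r=(7,6) succ=(2,0) retry=(0,2)

counter=7 r=(7,6) succ=(2,0) retry=(0,2)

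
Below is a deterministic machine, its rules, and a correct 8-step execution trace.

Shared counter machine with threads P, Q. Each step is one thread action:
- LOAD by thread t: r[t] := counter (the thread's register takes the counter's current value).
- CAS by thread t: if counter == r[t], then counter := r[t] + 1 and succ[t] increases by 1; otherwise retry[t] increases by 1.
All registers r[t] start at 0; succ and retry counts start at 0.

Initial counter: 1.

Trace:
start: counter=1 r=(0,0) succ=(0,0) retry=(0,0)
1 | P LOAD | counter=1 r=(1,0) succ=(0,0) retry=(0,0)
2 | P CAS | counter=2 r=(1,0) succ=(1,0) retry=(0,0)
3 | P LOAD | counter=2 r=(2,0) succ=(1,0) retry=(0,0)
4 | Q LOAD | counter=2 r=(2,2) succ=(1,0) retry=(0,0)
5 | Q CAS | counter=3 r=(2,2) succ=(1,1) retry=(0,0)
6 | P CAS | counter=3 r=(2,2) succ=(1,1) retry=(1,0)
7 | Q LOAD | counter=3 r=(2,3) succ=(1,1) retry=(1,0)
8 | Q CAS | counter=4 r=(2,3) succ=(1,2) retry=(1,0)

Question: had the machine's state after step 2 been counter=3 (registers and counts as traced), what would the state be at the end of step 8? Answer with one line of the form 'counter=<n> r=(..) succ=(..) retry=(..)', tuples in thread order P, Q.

state after step 2 := counter=3 r=(1,0) succ=(1,0) retry=(0,0)
3 | P LOAD | counter=3 r=(3,0) succ=(1,0) retry=(0,0)
4 | Q LOAD | counter=3 r=(3,3) succ=(1,0) retry=(0,0)
5 | Q CAS | counter=4 r=(3,3) succ=(1,1) retry=(0,0)
6 | P CAS | counter=4 r=(3,3) succ=(1,1) retry=(1,0)
7 | Q LOAD | counter=4 r=(3,4) succ=(1,1) retry=(1,0)
8 | Q CAS | counter=5 r=(3,4) succ=(1,2) retry=(1,0)

counter=5 r=(3,4) succ=(1,2) retry=(1,0)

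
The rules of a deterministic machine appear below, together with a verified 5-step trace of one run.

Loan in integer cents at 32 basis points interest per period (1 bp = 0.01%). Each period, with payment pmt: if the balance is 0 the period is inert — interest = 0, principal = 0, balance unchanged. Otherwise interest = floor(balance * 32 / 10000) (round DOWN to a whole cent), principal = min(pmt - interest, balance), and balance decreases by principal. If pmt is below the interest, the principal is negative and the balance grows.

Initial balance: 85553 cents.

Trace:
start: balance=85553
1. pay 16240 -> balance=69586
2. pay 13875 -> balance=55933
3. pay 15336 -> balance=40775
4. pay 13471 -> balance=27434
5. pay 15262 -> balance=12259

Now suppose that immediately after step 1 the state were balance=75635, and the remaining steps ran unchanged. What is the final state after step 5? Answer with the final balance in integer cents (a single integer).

18387

state after step 1 := balance=75635
2. pay 13875 -> balance=62002
3. pay 15336 -> balance=46864
4. pay 13471 -> balance=33542
5. pay 15262 -> balance=18387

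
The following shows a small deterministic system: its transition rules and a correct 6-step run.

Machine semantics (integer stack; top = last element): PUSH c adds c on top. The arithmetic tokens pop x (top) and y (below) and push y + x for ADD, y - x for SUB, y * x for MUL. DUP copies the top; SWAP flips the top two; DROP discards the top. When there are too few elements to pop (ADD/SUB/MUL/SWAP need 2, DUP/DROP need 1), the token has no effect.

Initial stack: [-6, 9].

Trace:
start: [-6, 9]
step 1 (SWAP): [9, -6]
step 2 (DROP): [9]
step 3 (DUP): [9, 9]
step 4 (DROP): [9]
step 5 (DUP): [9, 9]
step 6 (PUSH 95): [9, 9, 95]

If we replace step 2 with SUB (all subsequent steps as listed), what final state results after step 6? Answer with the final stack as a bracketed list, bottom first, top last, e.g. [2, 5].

(re-executing from step 2 with the substitution; state before step 2: [9, -6])
step 2 (SUB): [15]
step 3 (DUP): [15, 15]
step 4 (DROP): [15]
step 5 (DUP): [15, 15]
step 6 (PUSH 95): [15, 15, 95]

[15, 15, 95]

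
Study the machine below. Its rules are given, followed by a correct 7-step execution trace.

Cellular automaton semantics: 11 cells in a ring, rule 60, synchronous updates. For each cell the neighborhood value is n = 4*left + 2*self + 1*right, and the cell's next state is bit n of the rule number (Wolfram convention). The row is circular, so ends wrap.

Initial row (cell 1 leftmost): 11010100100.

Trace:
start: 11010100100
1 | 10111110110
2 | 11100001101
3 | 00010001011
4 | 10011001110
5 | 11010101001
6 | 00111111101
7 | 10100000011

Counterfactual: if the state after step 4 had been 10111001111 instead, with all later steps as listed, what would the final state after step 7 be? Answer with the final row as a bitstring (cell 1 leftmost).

state after step 4 := 10111001111
5 | 01100101000
6 | 01010111100
7 | 01111100010

01111100010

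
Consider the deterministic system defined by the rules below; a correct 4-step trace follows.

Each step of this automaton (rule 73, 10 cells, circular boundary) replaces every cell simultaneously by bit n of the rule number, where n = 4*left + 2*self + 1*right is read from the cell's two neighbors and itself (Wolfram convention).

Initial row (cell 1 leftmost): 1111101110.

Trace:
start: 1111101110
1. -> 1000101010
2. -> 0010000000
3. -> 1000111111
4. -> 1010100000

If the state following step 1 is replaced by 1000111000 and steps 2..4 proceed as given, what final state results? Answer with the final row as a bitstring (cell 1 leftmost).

state after step 1 := 1000111000
2. -> 0010101010
3. -> 1000000000
4. -> 0011111110

0011111110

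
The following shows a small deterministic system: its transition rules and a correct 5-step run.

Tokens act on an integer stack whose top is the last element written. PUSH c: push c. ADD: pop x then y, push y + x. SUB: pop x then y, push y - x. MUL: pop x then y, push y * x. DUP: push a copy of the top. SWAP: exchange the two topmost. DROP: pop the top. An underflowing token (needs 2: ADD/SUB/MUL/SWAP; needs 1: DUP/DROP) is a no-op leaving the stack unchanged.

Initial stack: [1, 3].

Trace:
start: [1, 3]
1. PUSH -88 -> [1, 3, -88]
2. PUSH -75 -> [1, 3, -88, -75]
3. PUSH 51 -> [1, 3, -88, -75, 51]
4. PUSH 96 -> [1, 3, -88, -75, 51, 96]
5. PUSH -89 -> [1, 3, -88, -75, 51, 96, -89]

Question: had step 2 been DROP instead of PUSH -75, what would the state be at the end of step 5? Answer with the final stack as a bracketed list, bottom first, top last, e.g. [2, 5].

(re-executing from step 2 with the substitution; state before step 2: [1, 3, -88])
2. DROP -> [1, 3]
3. PUSH 51 -> [1, 3, 51]
4. PUSH 96 -> [1, 3, 51, 96]
5. PUSH -89 -> [1, 3, 51, 96, -89]

[1, 3, 51, 96, -89]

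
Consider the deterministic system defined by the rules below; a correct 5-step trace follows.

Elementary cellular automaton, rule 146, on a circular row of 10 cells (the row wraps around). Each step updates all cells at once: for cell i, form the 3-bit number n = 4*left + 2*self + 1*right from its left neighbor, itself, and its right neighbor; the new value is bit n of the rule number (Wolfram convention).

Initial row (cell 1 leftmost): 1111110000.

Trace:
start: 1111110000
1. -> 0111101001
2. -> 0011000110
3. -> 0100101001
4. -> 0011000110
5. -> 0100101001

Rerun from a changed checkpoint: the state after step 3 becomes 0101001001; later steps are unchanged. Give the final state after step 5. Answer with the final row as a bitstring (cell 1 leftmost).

0001000001

state after step 3 := 0101001001
4. -> 0000110110
5. -> 0001000001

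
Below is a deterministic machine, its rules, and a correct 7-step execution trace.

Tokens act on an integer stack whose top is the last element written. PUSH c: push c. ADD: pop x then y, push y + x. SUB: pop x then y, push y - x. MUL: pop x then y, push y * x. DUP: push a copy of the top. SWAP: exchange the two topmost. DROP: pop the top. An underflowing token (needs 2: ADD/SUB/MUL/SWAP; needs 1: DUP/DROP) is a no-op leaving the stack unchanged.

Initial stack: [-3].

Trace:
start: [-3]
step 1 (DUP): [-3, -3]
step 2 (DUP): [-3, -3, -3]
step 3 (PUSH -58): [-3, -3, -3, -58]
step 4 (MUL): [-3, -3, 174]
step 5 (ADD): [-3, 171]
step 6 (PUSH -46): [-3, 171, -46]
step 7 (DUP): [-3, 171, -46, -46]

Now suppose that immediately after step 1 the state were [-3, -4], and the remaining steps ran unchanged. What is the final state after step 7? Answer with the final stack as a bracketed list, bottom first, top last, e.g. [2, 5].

[-3, 228, -46, -46]

state after step 1 := [-3, -4]
step 2 (DUP): [-3, -4, -4]
step 3 (PUSH -58): [-3, -4, -4, -58]
step 4 (MUL): [-3, -4, 232]
step 5 (ADD): [-3, 228]
step 6 (PUSH -46): [-3, 228, -46]
step 7 (DUP): [-3, 228, -46, -46]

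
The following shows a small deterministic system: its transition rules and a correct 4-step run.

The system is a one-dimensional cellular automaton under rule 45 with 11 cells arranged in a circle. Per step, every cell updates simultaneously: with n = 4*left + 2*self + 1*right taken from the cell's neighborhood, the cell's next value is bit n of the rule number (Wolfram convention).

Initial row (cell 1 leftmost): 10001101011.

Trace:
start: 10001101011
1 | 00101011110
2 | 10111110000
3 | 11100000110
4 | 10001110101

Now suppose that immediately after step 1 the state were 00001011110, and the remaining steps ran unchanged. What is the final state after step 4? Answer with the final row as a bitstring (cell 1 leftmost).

10010010101

state after step 1 := 00001011110
2 | 11101110000
3 | 10011000110
4 | 10010010101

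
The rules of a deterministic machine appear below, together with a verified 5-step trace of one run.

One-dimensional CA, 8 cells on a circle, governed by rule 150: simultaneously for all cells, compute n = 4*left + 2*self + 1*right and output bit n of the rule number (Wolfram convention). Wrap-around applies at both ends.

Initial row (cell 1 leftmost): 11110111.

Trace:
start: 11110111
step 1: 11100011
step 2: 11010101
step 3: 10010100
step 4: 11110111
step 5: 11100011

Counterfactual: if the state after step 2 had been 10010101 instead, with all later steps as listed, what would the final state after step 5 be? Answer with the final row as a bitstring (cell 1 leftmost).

state after step 2 := 10010101
step 3: 01110100
step 4: 10100110
step 5: 10111000

10111000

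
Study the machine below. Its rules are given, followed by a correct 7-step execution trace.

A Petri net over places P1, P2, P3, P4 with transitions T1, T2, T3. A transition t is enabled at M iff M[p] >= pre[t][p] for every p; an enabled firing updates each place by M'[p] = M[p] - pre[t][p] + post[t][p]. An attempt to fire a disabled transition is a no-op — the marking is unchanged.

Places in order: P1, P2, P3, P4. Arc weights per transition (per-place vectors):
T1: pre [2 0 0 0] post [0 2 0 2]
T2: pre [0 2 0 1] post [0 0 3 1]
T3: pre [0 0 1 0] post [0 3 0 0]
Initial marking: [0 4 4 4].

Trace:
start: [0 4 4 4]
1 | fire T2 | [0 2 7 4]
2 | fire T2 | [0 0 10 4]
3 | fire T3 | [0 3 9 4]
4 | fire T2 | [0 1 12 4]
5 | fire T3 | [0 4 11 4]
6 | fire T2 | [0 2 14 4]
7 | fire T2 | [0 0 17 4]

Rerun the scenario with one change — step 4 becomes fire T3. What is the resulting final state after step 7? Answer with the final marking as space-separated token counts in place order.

(re-executing from step 4 with the substitution; state before step 4: [0 3 9 4])
4 | fire T3 | [0 6 8 4]
5 | fire T3 | [0 9 7 4]
6 | fire T2 | [0 7 10 4]
7 | fire T2 | [0 5 13 4]

0 5 13 4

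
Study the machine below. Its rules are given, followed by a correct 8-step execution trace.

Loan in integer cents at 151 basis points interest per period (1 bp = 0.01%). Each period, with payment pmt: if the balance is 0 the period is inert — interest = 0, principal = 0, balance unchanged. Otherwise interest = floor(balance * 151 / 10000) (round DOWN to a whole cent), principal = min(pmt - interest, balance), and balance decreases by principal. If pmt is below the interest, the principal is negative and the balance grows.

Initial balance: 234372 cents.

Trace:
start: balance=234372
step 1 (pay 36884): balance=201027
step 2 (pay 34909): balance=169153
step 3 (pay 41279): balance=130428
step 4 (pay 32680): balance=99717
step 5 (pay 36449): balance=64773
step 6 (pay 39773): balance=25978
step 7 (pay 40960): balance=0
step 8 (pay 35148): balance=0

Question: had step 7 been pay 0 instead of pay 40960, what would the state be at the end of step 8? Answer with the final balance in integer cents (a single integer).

0

(re-executing from step 7 with the substitution; state before step 7: balance=25978)
step 7 (pay 0): balance=26370
step 8 (pay 35148): balance=0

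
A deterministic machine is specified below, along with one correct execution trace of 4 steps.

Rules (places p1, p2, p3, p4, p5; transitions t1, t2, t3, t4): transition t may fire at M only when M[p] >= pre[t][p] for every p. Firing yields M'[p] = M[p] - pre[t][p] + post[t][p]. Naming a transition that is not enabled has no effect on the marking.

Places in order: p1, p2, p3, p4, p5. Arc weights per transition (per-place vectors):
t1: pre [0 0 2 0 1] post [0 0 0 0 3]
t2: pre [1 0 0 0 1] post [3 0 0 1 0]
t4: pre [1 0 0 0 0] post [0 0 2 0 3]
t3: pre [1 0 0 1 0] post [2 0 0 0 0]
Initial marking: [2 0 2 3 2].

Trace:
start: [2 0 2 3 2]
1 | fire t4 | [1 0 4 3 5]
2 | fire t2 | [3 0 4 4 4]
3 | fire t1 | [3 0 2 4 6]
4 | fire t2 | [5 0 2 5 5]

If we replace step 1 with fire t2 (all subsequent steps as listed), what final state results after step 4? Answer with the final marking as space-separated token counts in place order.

(re-executing from step 1 with the substitution; state before step 1: [2 0 2 3 2])
1 | fire t2 | [4 0 2 4 1]
2 | fire t2 | [6 0 2 5 0]
3 | fire t1 | [6 0 2 5 0]
4 | fire t2 | [6 0 2 5 0]

6 0 2 5 0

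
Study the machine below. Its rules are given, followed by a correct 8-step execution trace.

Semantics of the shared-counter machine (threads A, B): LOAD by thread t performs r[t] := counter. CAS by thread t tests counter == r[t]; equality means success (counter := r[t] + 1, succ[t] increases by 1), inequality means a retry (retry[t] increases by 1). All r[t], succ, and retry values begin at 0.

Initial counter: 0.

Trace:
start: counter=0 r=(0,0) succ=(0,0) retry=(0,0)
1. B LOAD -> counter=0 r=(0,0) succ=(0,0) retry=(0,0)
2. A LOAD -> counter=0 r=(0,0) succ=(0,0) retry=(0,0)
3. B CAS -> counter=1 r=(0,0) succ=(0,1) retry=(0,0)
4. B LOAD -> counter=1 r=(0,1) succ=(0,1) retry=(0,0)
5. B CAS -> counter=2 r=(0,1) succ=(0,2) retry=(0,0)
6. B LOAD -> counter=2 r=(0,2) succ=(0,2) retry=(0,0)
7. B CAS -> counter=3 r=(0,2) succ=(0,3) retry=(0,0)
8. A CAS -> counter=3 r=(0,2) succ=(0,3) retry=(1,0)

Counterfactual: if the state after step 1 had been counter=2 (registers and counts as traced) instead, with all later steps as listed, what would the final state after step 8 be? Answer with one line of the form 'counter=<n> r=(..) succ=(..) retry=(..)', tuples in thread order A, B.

state after step 1 := counter=2 r=(0,0) succ=(0,0) retry=(0,0)
2. A LOAD -> counter=2 r=(2,0) succ=(0,0) retry=(0,0)
3. B CAS -> counter=2 r=(2,0) succ=(0,0) retry=(0,1)
4. B LOAD -> counter=2 r=(2,2) succ=(0,0) retry=(0,1)
5. B CAS -> counter=3 r=(2,2) succ=(0,1) retry=(0,1)
6. B LOAD -> counter=3 r=(2,3) succ=(0,1) retry=(0,1)
7. B CAS -> counter=4 r=(2,3) succ=(0,2) retry=(0,1)
8. A CAS -> counter=4 r=(2,3) succ=(0,2) retry=(1,1)

counter=4 r=(2,3) succ=(0,2) retry=(1,1)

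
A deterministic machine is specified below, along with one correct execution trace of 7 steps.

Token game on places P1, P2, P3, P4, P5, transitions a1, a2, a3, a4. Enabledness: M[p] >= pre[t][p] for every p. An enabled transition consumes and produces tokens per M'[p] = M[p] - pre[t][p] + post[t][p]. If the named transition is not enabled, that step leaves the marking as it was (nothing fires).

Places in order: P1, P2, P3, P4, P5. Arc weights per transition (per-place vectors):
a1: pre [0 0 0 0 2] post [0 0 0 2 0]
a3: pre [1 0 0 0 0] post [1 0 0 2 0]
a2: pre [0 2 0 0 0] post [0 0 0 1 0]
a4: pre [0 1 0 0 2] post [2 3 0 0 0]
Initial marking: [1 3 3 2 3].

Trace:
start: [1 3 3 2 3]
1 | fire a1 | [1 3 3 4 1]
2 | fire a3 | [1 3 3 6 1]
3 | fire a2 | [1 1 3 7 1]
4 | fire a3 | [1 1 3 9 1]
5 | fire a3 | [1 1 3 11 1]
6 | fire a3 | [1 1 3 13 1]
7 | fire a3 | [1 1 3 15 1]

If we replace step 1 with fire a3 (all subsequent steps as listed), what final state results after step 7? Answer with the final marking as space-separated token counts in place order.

1 1 3 15 3

(re-executing from step 1 with the substitution; state before step 1: [1 3 3 2 3])
1 | fire a3 | [1 3 3 4 3]
2 | fire a3 | [1 3 3 6 3]
3 | fire a2 | [1 1 3 7 3]
4 | fire a3 | [1 1 3 9 3]
5 | fire a3 | [1 1 3 11 3]
6 | fire a3 | [1 1 3 13 3]
7 | fire a3 | [1 1 3 15 3]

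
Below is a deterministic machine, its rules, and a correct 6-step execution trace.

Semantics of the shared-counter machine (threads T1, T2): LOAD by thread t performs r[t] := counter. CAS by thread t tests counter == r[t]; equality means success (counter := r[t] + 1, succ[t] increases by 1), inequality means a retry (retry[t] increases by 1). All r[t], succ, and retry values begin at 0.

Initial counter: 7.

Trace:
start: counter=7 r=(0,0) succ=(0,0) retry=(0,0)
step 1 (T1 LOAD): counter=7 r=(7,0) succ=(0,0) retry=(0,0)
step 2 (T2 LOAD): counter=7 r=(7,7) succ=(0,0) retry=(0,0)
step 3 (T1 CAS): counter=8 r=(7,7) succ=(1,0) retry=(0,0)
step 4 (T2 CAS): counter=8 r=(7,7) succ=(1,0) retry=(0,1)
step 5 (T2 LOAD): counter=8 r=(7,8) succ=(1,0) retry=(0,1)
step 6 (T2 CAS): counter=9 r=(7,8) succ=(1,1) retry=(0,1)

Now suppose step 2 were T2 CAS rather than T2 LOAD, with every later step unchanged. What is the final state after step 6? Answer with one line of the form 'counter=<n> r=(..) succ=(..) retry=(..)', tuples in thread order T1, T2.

counter=9 r=(7,8) succ=(1,1) retry=(0,2)

(re-executing from step 2 with the substitution; state before step 2: counter=7 r=(7,0) succ=(0,0) retry=(0,0))
step 2 (T2 CAS): counter=7 r=(7,0) succ=(0,0) retry=(0,1)
step 3 (T1 CAS): counter=8 r=(7,0) succ=(1,0) retry=(0,1)
step 4 (T2 CAS): counter=8 r=(7,0) succ=(1,0) retry=(0,2)
step 5 (T2 LOAD): counter=8 r=(7,8) succ=(1,0) retry=(0,2)
step 6 (T2 CAS): counter=9 r=(7,8) succ=(1,1) retry=(0,2)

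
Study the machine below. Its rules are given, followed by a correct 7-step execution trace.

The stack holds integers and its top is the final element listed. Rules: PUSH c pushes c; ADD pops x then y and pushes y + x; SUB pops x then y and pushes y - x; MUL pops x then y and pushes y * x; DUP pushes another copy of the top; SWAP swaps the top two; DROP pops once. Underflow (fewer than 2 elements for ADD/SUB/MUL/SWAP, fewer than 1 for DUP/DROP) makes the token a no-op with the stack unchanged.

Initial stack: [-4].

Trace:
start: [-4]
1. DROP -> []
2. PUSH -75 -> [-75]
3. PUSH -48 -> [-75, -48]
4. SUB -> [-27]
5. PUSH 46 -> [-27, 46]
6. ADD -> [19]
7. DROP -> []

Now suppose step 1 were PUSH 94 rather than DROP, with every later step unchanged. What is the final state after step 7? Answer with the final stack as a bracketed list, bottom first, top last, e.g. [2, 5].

(re-executing from step 1 with the substitution; state before step 1: [-4])
1. PUSH 94 -> [-4, 94]
2. PUSH -75 -> [-4, 94, -75]
3. PUSH -48 -> [-4, 94, -75, -48]
4. SUB -> [-4, 94, -27]
5. PUSH 46 -> [-4, 94, -27, 46]
6. ADD -> [-4, 94, 19]
7. DROP -> [-4, 94]

[-4, 94]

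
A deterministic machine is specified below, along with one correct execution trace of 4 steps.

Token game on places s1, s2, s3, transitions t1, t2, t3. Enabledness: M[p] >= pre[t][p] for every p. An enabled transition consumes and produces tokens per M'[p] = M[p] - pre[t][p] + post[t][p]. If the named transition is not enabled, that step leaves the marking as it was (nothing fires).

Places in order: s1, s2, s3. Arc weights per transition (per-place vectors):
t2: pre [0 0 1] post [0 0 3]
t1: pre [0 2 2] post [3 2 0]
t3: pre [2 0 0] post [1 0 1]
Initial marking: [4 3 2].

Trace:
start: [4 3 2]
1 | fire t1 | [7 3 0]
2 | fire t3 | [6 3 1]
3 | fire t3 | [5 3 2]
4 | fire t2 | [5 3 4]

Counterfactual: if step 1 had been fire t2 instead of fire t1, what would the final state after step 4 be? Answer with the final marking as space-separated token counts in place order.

2 3 8

(re-executing from step 1 with the substitution; state before step 1: [4 3 2])
1 | fire t2 | [4 3 4]
2 | fire t3 | [3 3 5]
3 | fire t3 | [2 3 6]
4 | fire t2 | [2 3 8]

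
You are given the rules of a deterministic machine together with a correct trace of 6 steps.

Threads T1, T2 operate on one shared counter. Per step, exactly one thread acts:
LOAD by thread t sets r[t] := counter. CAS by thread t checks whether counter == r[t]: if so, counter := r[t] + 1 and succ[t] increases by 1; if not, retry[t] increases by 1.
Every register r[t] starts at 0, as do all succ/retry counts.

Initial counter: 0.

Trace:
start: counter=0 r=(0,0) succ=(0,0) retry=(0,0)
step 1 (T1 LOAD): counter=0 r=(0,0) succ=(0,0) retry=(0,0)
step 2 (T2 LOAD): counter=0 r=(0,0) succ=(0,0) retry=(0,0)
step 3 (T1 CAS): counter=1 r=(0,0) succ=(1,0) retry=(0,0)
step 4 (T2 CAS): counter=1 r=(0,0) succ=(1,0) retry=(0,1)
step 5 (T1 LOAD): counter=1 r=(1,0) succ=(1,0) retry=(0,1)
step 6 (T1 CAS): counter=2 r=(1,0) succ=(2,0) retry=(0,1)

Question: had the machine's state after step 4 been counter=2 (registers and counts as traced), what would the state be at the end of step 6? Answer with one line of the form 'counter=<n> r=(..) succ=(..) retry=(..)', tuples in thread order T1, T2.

state after step 4 := counter=2 r=(0,0) succ=(1,0) retry=(0,1)
step 5 (T1 LOAD): counter=2 r=(2,0) succ=(1,0) retry=(0,1)
step 6 (T1 CAS): counter=3 r=(2,0) succ=(2,0) retry=(0,1)

counter=3 r=(2,0) succ=(2,0) retry=(0,1)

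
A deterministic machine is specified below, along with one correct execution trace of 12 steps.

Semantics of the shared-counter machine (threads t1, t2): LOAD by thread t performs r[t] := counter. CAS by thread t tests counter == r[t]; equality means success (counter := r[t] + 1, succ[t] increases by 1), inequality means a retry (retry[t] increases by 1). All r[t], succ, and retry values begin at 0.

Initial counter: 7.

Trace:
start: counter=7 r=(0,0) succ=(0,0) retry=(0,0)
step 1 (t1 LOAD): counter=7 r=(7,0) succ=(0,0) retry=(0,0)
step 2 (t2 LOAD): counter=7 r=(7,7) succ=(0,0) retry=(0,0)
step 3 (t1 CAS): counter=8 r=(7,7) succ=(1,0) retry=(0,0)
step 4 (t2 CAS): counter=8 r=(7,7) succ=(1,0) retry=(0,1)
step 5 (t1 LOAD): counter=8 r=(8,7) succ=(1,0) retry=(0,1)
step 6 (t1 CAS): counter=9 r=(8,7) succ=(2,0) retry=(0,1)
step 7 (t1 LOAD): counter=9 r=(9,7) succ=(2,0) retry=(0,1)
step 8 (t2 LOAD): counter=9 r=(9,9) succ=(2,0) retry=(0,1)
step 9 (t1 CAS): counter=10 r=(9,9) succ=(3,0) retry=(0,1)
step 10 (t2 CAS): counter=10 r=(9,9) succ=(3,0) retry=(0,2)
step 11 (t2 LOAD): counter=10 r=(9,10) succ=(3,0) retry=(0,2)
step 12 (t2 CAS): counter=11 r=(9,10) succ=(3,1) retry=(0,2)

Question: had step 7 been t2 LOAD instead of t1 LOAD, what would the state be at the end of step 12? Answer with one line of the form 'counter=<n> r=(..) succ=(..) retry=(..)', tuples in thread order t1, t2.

(re-executing from step 7 with the substitution; state before step 7: counter=9 r=(8,7) succ=(2,0) retry=(0,1))
step 7 (t2 LOAD): counter=9 r=(8,9) succ=(2,0) retry=(0,1)
step 8 (t2 LOAD): counter=9 r=(8,9) succ=(2,0) retry=(0,1)
step 9 (t1 CAS): counter=9 r=(8,9) succ=(2,0) retry=(1,1)
step 10 (t2 CAS): counter=10 r=(8,9) succ=(2,1) retry=(1,1)
step 11 (t2 LOAD): counter=10 r=(8,10) succ=(2,1) retry=(1,1)
step 12 (t2 CAS): counter=11 r=(8,10) succ=(2,2) retry=(1,1)

counter=11 r=(8,10) succ=(2,2) retry=(1,1)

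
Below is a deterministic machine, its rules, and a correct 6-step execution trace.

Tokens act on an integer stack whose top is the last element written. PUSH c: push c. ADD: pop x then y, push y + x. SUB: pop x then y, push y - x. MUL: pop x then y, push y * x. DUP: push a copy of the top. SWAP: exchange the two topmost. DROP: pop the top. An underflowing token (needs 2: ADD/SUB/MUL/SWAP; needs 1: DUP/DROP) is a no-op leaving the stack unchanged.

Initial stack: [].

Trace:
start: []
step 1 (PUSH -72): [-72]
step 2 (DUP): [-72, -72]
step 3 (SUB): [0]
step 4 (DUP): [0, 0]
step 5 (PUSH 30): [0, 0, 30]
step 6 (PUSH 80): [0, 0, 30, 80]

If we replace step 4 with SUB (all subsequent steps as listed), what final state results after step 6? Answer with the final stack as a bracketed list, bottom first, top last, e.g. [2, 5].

[0, 30, 80]

(re-executing from step 4 with the substitution; state before step 4: [0])
step 4 (SUB): [0]
step 5 (PUSH 30): [0, 30]
step 6 (PUSH 80): [0, 30, 80]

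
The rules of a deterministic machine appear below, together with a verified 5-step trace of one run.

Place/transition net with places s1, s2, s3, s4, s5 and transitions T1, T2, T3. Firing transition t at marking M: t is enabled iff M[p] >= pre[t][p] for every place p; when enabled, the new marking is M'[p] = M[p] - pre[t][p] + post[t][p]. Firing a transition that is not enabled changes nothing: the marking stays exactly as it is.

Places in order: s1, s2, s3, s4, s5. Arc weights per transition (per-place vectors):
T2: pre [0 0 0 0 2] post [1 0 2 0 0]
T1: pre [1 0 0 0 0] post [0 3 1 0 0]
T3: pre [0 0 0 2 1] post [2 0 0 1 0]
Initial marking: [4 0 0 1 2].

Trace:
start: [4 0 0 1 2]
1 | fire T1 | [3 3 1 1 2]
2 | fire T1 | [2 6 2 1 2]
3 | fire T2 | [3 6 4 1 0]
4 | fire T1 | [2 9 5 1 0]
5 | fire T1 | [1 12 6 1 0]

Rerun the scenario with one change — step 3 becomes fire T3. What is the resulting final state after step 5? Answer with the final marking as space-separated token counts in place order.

(re-executing from step 3 with the substitution; state before step 3: [2 6 2 1 2])
3 | fire T3 | [2 6 2 1 2]
4 | fire T1 | [1 9 3 1 2]
5 | fire T1 | [0 12 4 1 2]

0 12 4 1 2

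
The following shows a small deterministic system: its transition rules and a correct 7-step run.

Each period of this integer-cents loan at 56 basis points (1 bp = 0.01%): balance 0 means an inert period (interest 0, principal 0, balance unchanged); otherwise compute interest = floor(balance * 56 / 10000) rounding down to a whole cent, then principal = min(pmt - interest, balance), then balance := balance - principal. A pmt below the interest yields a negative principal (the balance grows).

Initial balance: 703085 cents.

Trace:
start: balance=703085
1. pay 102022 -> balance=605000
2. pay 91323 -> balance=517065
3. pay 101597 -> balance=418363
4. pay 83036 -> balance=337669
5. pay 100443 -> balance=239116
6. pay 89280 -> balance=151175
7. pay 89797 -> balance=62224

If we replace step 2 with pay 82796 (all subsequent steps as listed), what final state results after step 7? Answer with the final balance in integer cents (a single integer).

70993

(re-executing from step 2 with the substitution; state before step 2: balance=605000)
2. pay 82796 -> balance=525592
3. pay 101597 -> balance=426938
4. pay 83036 -> balance=346292
5. pay 100443 -> balance=247788
6. pay 89280 -> balance=159895
7. pay 89797 -> balance=70993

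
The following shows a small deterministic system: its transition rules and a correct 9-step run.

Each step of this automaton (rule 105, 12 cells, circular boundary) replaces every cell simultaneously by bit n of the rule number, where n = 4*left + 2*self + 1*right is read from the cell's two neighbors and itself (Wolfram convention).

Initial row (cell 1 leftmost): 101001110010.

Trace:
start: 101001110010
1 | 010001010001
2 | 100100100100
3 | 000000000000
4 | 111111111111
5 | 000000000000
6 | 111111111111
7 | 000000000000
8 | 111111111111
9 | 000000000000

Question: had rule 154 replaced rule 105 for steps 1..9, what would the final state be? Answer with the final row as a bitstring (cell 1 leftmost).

(re-executing steps 1..9 under rule 154; state before step 1: 101001110010)
1 | 000111101100
2 | 001111001010
3 | 011110110001
4 | 011100101010
5 | 111011000001
6 | 110010100011
7 | 101100010111
8 | 001010100111
9 | 110000011110

110000011110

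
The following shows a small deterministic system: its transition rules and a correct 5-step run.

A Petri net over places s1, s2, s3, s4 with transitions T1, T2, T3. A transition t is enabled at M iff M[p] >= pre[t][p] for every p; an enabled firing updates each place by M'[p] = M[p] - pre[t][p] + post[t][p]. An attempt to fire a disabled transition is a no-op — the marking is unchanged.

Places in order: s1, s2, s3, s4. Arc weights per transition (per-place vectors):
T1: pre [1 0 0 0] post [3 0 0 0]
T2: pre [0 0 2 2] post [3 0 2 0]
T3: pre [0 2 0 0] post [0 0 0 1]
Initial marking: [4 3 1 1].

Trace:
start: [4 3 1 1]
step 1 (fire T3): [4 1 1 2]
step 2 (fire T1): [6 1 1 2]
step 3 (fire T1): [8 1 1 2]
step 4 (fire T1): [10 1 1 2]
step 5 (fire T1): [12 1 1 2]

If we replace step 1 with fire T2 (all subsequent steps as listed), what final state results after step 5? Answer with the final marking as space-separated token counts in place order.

(re-executing from step 1 with the substitution; state before step 1: [4 3 1 1])
step 1 (fire T2): [4 3 1 1]
step 2 (fire T1): [6 3 1 1]
step 3 (fire T1): [8 3 1 1]
step 4 (fire T1): [10 3 1 1]
step 5 (fire T1): [12 3 1 1]

12 3 1 1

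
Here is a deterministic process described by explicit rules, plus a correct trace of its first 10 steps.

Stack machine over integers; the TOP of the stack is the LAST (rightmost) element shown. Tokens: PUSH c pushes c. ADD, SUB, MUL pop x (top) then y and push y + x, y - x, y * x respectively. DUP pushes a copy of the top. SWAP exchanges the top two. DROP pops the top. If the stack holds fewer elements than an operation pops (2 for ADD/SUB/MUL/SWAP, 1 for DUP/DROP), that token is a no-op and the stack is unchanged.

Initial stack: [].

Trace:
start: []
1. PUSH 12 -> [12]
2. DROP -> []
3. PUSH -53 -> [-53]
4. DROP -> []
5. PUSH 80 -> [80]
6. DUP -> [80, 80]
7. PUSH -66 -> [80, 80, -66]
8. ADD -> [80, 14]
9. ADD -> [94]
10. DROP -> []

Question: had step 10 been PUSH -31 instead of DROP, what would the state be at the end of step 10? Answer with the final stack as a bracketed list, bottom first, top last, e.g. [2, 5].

[94, -31]

(re-executing from step 10 with the substitution; state before step 10: [94])
10. PUSH -31 -> [94, -31]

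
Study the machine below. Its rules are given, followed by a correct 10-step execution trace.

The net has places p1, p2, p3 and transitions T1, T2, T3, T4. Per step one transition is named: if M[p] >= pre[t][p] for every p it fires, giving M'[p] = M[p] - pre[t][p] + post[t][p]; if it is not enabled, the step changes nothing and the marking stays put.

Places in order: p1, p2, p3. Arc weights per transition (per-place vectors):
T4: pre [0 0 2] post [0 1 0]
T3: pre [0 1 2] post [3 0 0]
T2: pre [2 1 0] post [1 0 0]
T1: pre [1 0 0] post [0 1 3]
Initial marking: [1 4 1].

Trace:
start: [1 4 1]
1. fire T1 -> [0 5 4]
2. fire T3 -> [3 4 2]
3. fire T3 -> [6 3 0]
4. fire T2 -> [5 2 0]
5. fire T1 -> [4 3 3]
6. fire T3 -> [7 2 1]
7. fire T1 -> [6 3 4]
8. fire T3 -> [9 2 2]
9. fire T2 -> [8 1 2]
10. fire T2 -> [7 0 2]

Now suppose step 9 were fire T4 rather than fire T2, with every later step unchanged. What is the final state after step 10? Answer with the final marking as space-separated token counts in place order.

(re-executing from step 9 with the substitution; state before step 9: [9 2 2])
9. fire T4 -> [9 3 0]
10. fire T2 -> [8 2 0]

8 2 0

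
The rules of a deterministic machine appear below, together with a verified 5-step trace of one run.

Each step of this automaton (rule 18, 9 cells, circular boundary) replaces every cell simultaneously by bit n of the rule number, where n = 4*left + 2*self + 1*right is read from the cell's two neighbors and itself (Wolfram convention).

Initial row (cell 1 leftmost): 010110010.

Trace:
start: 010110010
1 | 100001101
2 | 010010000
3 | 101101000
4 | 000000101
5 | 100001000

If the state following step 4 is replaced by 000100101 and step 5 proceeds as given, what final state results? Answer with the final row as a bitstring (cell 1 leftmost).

101011000

state after step 4 := 000100101
5 | 101011000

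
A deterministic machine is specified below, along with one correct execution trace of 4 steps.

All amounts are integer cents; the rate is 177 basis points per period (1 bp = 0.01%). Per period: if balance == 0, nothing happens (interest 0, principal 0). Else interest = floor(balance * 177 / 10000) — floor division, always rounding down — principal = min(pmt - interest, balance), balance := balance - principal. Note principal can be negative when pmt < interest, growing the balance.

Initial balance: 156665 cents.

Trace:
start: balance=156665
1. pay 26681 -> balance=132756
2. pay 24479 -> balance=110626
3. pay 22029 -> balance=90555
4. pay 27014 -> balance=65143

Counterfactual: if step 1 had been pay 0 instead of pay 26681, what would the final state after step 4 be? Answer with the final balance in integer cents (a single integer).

(re-executing from step 1 with the substitution; state before step 1: balance=156665)
1. pay 0 -> balance=159437
2. pay 24479 -> balance=137780
3. pay 22029 -> balance=118189
4. pay 27014 -> balance=93266

93266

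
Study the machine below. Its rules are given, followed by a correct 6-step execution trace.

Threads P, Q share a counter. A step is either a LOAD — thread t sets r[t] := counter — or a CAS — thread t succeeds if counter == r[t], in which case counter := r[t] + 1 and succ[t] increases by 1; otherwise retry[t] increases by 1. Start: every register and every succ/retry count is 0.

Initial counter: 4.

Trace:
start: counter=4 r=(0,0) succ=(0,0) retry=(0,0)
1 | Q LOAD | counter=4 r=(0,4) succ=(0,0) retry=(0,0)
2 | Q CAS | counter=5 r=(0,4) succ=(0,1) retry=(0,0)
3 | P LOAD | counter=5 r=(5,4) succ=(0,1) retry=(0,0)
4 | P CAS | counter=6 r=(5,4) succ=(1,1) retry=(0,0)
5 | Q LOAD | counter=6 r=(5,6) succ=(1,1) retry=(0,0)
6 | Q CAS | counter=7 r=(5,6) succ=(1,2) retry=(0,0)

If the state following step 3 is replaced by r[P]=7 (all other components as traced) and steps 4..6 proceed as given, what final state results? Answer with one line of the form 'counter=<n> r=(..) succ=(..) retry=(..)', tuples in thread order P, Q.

state after step 3 := counter=5 r=(7,4) succ=(0,1) retry=(0,0)
4 | P CAS | counter=5 r=(7,4) succ=(0,1) retry=(1,0)
5 | Q LOAD | counter=5 r=(7,5) succ=(0,1) retry=(1,0)
6 | Q CAS | counter=6 r=(7,5) succ=(0,2) retry=(1,0)

counter=6 r=(7,5) succ=(0,2) retry=(1,0)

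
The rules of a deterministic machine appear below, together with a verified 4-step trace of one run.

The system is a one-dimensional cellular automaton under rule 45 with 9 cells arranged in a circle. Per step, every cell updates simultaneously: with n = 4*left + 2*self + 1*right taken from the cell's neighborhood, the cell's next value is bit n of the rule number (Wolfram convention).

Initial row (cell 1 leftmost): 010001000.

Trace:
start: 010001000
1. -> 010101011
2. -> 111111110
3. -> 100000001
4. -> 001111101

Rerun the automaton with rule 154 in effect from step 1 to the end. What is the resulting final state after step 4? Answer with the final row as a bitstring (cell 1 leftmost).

(re-executing steps 1..4 under rule 154; state before step 1: 010001000)
1. -> 101010100
2. -> 000000011
3. -> 100000110
4. -> 010001100

010001100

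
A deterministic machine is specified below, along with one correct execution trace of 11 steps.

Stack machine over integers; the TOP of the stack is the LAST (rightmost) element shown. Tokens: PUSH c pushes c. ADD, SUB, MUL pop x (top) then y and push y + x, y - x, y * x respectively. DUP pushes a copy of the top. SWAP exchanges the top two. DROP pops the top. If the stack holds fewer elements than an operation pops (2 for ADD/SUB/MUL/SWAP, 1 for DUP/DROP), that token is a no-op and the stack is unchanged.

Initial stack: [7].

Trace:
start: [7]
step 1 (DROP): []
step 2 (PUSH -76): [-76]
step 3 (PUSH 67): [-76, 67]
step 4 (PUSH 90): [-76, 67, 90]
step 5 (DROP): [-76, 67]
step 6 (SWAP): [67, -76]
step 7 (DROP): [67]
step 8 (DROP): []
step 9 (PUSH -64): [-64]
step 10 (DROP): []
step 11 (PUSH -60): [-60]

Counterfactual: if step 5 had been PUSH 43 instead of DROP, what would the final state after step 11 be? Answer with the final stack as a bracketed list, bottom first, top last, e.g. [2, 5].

[-76, 67, -60]

(re-executing from step 5 with the substitution; state before step 5: [-76, 67, 90])
step 5 (PUSH 43): [-76, 67, 90, 43]
step 6 (SWAP): [-76, 67, 43, 90]
step 7 (DROP): [-76, 67, 43]
step 8 (DROP): [-76, 67]
step 9 (PUSH -64): [-76, 67, -64]
step 10 (DROP): [-76, 67]
step 11 (PUSH -60): [-76, 67, -60]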